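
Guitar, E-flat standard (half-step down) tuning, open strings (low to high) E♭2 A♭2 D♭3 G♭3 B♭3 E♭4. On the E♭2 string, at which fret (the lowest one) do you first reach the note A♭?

From E♭2, count semitones up the chromatic scale until reaching A♭: Eb–E–F–Gb–G–Ab — 5 steps.

5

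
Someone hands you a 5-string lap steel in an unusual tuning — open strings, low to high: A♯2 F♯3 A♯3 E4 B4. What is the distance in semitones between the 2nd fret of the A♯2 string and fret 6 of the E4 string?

A♯2 at fret 2 → C3 (MIDI 48); E4 at fret 6 → A♯4 (MIDI 70).
48 − 70 = -22, so the two pitches are 22 semitones apart, with A♯4 the higher.

22 semitones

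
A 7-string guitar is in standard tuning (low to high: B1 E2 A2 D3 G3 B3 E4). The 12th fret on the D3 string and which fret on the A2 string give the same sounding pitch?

D3 at fret 12 is D3 + 12 semitones = D4.
The open A2 string is 5 semitones below the open D3, so the same pitch on the A2 string lies at fret 12 + 5 = 17.

17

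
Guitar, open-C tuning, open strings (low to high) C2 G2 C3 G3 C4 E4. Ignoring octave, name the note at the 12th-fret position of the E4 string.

Each fret is one semitone, so E4 + 12 = E.

E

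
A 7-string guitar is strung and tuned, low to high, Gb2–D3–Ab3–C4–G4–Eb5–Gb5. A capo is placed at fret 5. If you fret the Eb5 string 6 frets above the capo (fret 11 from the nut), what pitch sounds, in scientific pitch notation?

D6

The capo raises the open Eb5 by 5 semitones to Ab5; fretting 6 more gives Eb5 + 5 + 6 = Eb5 + 11 semitones = D6.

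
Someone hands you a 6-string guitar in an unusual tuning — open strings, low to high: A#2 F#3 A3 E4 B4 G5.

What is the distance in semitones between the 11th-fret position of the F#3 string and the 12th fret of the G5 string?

26 semitones

F#3 at fret 11 → F4 (MIDI 65); G5 at fret 12 → G6 (MIDI 91).
65 − 91 = -26, so the two pitches are 26 semitones apart, with G6 the higher.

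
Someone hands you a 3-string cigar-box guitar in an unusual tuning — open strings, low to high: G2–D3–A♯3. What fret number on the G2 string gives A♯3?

A♯3 is 15 semitones above the open G2 (G–G#–A–A#–…–G#–A–A#), so it sits at fret 15.

15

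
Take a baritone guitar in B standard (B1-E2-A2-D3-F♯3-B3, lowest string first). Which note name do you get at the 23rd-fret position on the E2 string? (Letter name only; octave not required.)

The open E2 string plus 23 semitones: E–F–F#–G–…–C#–D–D#.
(Equivalently spelled E♭.)

D♯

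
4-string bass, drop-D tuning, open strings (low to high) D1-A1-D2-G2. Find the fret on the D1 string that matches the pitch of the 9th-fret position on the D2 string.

Fret 9 on D2 is MIDI 38 + 9 = 47 (B2). On the D1 string (open MIDI 26), that pitch is 47 − 26 = fret 21.

21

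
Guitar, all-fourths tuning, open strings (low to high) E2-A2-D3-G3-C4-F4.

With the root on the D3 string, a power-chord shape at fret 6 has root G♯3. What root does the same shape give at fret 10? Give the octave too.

Moving from fret 6 to fret 10 shifts the root by 4 semitones.
G♯3 up 4 semitones is C4.

C4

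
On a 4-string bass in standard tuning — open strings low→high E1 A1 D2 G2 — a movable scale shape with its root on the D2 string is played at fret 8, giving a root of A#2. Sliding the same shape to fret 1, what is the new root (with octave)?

Moving from fret 8 to fret 1 shifts the root by -7 semitones.
A#2 down 7 semitones is D#2.

D#2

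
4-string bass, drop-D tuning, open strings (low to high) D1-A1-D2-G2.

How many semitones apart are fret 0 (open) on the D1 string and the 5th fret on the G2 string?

D1 at fret 0 → D1 (MIDI 26); G2 at fret 5 → C3 (MIDI 48).
26 − 48 = -22, so the two pitches are 22 semitones apart, with C3 the higher.

22 semitones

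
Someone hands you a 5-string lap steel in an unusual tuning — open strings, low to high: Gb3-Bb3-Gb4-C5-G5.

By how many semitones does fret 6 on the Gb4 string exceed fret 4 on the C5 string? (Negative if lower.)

-4 semitones

Gb4 at fret 6 → C5 (MIDI 72); C5 at fret 4 → E5 (MIDI 76).
72 − 76 = -4, so the two pitches are 4 semitones apart.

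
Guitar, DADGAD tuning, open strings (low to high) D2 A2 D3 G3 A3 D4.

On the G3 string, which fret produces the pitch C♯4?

6

C♯4 is 6 semitones above the open G3 (G–G#–A–A#–B–C–C#), so it sits at fret 6.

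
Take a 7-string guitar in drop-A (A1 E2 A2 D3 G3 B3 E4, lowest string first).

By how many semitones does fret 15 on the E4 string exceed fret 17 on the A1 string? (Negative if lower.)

29 semitones

E4 at fret 15 → G5 (MIDI 79); A1 at fret 17 → D3 (MIDI 50).
79 − 50 = 29, so the two pitches are 29 semitones apart.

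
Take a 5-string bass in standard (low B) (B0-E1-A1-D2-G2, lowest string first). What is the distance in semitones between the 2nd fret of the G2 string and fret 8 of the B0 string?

14 semitones

G2 at fret 2 → A2 (MIDI 45); B0 at fret 8 → G1 (MIDI 31).
45 − 31 = 14, so the two pitches are 14 semitones apart, with A2 the higher.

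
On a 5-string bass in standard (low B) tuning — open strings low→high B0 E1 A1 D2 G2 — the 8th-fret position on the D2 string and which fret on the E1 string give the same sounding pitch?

18

Fret 8 on D2 is MIDI 38 + 8 = 46 (A#2). On the E1 string (open MIDI 28), that pitch is 46 − 28 = fret 18.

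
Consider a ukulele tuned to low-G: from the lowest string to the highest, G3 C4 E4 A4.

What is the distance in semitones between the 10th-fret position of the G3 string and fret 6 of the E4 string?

5 semitones

G3 at fret 10 → F4 (MIDI 65); E4 at fret 6 → A♯4 (MIDI 70).
65 − 70 = -5, so the two pitches are 5 semitones apart, with A♯4 the higher.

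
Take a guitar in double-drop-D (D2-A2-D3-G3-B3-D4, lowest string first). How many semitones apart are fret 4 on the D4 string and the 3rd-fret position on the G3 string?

D4 at fret 4 → F#4 (MIDI 66); G3 at fret 3 → A#3 (MIDI 58).
66 − 58 = 8, so the two pitches are 8 semitones apart, with F#4 the higher.

8 semitones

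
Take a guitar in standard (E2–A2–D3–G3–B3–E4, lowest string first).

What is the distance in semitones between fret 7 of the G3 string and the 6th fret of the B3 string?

G3 at fret 7 → D4 (MIDI 62); B3 at fret 6 → F4 (MIDI 65).
62 − 65 = -3, so the two pitches are 3 semitones apart, with F4 the higher.

3 semitones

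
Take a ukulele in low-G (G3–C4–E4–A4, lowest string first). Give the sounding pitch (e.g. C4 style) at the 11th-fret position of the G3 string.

G3 is MIDI 55. Adding 11 gives 66, which is F#4.
(Equivalently spelled Gb4.)

F#4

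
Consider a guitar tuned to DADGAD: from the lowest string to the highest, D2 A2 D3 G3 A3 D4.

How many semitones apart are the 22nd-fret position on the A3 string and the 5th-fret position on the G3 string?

A3 at fret 22 → G5 (MIDI 79); G3 at fret 5 → C4 (MIDI 60).
79 − 60 = 19, so the two pitches are 19 semitones apart, with G5 the higher.

19 semitones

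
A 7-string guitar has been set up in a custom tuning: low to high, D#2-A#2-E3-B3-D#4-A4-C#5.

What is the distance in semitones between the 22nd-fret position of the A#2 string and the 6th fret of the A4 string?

7 semitones

A#2 at fret 22 → G#4 (MIDI 68); A4 at fret 6 → D#5 (MIDI 75).
68 − 75 = -7, so the two pitches are 7 semitones apart, with D#5 the higher.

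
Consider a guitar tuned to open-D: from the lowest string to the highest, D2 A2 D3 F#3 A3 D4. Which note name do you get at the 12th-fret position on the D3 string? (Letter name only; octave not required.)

D

The open D3 string plus 12 semitones: D–D#–E–F–…–C–C#–D.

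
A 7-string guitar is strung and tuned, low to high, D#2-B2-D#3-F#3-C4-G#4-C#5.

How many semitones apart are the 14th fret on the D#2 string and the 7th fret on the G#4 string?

D#2 at fret 14 → F3 (MIDI 53); G#4 at fret 7 → D#5 (MIDI 75).
53 − 75 = -22, so the two pitches are 22 semitones apart, with D#5 the higher.

22 semitones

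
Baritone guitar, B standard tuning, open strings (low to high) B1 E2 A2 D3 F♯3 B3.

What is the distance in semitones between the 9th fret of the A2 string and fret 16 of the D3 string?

A2 at fret 9 → F♯3 (MIDI 54); D3 at fret 16 → F♯4 (MIDI 66).
54 − 66 = -12, so the two pitches are 12 semitones apart, with F♯4 the higher.

12 semitones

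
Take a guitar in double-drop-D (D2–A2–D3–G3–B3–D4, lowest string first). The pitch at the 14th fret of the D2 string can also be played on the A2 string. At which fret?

D2 at fret 14 is D2 + 14 semitones = E3.
The open A2 string is 7 semitones above the open D2, so the same pitch on the A2 string lies at fret 14 − 7 = 7.

7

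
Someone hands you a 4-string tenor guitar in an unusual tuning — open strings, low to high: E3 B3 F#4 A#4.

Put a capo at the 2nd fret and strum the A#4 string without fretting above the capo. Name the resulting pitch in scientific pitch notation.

C5

The capo raises the open A#4 by 2 semitones to C5; fretting 0 more gives A#4 + 2 + 0 = A#4 + 2 semitones = C5.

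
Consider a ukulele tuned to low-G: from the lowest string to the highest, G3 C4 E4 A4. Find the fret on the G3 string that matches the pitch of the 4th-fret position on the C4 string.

C4 at fret 4 is C4 + 4 semitones = E4.
The open G3 string is 5 semitones below the open C4, so the same pitch on the G3 string lies at fret 4 + 5 = 9.

9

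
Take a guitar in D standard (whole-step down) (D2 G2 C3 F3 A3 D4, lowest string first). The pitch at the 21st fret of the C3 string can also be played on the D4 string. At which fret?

7

Fret 21 on C3 is MIDI 48 + 21 = 69 (A4). On the D4 string (open MIDI 62), that pitch is 69 − 62 = fret 7.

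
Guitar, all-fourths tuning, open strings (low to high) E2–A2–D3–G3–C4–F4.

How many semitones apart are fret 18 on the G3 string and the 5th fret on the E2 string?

G3 at fret 18 → C#5 (MIDI 73); E2 at fret 5 → A2 (MIDI 45).
73 − 45 = 28, so the two pitches are 28 semitones apart, with C#5 the higher.

28 semitones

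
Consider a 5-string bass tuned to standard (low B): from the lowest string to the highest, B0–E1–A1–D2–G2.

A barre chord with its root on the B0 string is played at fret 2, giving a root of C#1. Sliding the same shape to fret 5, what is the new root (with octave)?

E1

Moving from fret 2 to fret 5 shifts the root by 3 semitones.
C#1 up 3 semitones is E1.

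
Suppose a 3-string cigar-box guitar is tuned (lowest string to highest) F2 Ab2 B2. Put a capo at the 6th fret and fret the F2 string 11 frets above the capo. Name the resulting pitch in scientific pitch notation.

The capo raises the open F2 by 6 semitones to B2; fretting 11 more gives F2 + 6 + 11 = F2 + 17 semitones = Bb3.

Bb3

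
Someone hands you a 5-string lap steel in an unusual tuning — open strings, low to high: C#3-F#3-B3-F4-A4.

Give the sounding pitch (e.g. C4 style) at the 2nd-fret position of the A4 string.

A4 is MIDI 69. Adding 2 gives 71, which is B4.

B4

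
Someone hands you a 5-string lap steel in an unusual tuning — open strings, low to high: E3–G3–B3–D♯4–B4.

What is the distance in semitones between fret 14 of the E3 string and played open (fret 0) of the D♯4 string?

3 semitones

E3 at fret 14 → F♯4 (MIDI 66); D♯4 at fret 0 → D♯4 (MIDI 63).
66 − 63 = 3, so the two pitches are 3 semitones apart, with F♯4 the higher.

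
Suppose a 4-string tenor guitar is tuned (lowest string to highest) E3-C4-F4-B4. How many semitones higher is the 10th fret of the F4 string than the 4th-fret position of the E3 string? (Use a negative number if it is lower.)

F4 at fret 10 → D#5 (MIDI 75); E3 at fret 4 → G#3 (MIDI 56).
75 − 56 = 19, so the two pitches are 19 semitones apart.

19 semitones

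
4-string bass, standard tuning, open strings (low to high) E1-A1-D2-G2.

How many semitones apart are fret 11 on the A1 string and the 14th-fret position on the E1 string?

2 semitones

A1 at fret 11 → G♯2 (MIDI 44); E1 at fret 14 → F♯2 (MIDI 42).
44 − 42 = 2, so the two pitches are 2 semitones apart, with G♯2 the higher.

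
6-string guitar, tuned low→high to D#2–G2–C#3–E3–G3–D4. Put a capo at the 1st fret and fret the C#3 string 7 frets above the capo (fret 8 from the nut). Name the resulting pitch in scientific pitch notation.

A3

The capo raises the open C#3 by 1 semitone to D3; fretting 7 more gives C#3 + 1 + 7 = C#3 + 8 semitones = A3.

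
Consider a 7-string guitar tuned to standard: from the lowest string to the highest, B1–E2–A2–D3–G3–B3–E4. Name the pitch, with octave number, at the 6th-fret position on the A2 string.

A2 is MIDI 45. Adding 6 gives 51, which is D#3.

D#3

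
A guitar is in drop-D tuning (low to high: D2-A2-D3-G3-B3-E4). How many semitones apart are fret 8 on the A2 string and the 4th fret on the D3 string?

A2 at fret 8 → F3 (MIDI 53); D3 at fret 4 → F♯3 (MIDI 54).
53 − 54 = -1, so the two pitches are 1 semitone apart, with F♯3 the higher.

1 semitone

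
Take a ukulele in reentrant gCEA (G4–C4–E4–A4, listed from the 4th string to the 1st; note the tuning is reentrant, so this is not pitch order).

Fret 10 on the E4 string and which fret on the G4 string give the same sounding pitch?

Fret 10 on E4 is MIDI 64 + 10 = 74 (D5). On the G4 string (open MIDI 67), that pitch is 74 − 67 = fret 7.

7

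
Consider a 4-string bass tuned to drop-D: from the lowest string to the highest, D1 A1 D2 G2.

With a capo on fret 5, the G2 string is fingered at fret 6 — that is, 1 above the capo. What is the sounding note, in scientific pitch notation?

C♯3

The capo raises the open G2 by 5 semitones to C3; fretting 1 more gives G2 + 5 + 1 = G2 + 6 semitones = C♯3.
(Also written D♭.)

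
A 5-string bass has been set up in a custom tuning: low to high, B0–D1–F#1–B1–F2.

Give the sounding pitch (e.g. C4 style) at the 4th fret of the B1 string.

The open B1 string plus 4 semitones: B–C–C#–D–D#.
The walk passes from B into C once, so the octave number goes from 1 to 2.

D#2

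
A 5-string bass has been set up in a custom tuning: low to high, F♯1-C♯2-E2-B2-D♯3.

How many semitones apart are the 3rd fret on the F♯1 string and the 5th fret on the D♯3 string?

F♯1 at fret 3 → A1 (MIDI 33); D♯3 at fret 5 → G♯3 (MIDI 56).
33 − 56 = -23, so the two pitches are 23 semitones apart, with G♯3 the higher.

23 semitones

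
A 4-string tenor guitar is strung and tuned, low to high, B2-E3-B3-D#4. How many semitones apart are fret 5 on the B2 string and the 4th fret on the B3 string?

B2 at fret 5 → E3 (MIDI 52); B3 at fret 4 → D#4 (MIDI 63).
52 − 63 = -11, so the two pitches are 11 semitones apart, with D#4 the higher.

11 semitones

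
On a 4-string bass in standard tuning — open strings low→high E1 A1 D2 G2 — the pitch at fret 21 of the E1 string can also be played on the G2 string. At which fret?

6

E1 at fret 21 is E1 + 21 semitones = C♯3.
The open G2 string is 15 semitones above the open E1, so the same pitch on the G2 string lies at fret 21 − 15 = 6.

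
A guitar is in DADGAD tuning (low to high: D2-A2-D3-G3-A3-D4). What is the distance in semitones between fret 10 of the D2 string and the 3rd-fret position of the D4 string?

17 semitones

D2 at fret 10 → C3 (MIDI 48); D4 at fret 3 → F4 (MIDI 65).
48 − 65 = -17, so the two pitches are 17 semitones apart, with F4 the higher.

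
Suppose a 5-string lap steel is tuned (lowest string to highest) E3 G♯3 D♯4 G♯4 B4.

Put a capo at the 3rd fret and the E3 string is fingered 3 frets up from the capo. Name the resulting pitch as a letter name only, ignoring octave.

The capo raises the open E3 by 3 semitones to G3; fretting 3 more gives E3 + 3 + 3 = E3 + 6 semitones, landing on A♯.
(Also written B♭.)

A♯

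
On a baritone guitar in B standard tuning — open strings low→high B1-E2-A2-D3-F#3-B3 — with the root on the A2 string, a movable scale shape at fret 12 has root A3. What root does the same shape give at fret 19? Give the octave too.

Moving from fret 12 to fret 19 shifts the root by 7 semitones.
A3 up 7 semitones is E4.

E4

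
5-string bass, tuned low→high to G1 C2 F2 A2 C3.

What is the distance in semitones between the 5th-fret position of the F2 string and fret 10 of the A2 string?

F2 at fret 5 → A♯2 (MIDI 46); A2 at fret 10 → G3 (MIDI 55).
46 − 55 = -9, so the two pitches are 9 semitones apart, with G3 the higher.

9 semitones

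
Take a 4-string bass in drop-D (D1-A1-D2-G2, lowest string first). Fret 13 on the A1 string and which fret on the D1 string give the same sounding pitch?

Fret 13 on A1 is MIDI 33 + 13 = 46 (A#2). On the D1 string (open MIDI 26), that pitch is 46 − 26 = fret 20.

20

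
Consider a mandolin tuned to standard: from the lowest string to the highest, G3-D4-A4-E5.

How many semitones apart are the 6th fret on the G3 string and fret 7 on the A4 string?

15 semitones

G3 at fret 6 → C#4 (MIDI 61); A4 at fret 7 → E5 (MIDI 76).
61 − 76 = -15, so the two pitches are 15 semitones apart, with E5 the higher.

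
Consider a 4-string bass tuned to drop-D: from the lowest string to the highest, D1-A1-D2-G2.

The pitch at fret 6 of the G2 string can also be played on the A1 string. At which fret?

Fret 6 on G2 is MIDI 43 + 6 = 49 (C#3). On the A1 string (open MIDI 33), that pitch is 49 − 33 = fret 16.

16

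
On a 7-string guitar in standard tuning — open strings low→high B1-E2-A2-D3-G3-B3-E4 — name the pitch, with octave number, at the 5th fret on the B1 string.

E2

Each fret is one semitone, so B1 + 5 = E2.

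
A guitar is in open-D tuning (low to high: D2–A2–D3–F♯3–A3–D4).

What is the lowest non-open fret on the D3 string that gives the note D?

12

From D3, count semitones up the chromatic scale until reaching D: D–D#–E–F–…–C–C#–D — 12 steps.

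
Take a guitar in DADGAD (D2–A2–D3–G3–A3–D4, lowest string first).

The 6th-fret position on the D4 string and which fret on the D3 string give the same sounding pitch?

D4 at fret 6 is D4 + 6 semitones = G#4.
The open D3 string is 12 semitones below the open D4, so the same pitch on the D3 string lies at fret 6 + 12 = 18.

18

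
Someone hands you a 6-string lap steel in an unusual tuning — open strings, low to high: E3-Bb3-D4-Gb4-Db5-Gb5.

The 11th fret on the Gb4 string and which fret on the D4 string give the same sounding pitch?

15

Fret 11 on Gb4 is MIDI 66 + 11 = 77 (F5). On the D4 string (open MIDI 62), that pitch is 77 − 62 = fret 15.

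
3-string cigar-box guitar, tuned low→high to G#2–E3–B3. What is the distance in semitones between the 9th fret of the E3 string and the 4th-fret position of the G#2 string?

E3 at fret 9 → C#4 (MIDI 61); G#2 at fret 4 → C3 (MIDI 48).
61 − 48 = 13, so the two pitches are 13 semitones apart, with C#4 the higher.

13 semitones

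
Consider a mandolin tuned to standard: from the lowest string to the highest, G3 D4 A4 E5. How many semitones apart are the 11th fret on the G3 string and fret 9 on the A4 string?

G3 at fret 11 → F#4 (MIDI 66); A4 at fret 9 → F#5 (MIDI 78).
66 − 78 = -12, so the two pitches are 12 semitones apart, with F#5 the higher.

12 semitones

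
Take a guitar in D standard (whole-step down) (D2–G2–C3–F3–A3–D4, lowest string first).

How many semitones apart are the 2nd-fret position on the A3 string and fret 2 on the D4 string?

A3 at fret 2 → B3 (MIDI 59); D4 at fret 2 → E4 (MIDI 64).
59 − 64 = -5, so the two pitches are 5 semitones apart, with E4 the higher.

5 semitones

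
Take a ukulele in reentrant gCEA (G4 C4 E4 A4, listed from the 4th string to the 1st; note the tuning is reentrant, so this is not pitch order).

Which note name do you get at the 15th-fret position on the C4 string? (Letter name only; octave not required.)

D♯

Each fret is one semitone, so C4 + 15 = D♯.
(Equivalently spelled E♭.)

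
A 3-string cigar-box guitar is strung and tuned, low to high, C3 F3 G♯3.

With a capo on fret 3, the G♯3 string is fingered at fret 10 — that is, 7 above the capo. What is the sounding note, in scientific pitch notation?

F♯4

The capo raises the open G♯3 by 3 semitones to B3; fretting 7 more gives G♯3 + 3 + 7 = G♯3 + 10 semitones = F♯4.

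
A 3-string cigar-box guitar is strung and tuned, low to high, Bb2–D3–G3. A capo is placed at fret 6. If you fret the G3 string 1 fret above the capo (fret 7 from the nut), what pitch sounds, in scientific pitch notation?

The capo raises the open G3 by 6 semitones to Db4; fretting 1 more gives G3 + 6 + 1 = G3 + 7 semitones = D4.

D4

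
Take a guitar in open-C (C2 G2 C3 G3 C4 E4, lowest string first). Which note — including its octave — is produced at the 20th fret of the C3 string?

C3 is MIDI 48. Adding 20 gives 68, which is G#4.
(Equivalently spelled Ab4.)

G#4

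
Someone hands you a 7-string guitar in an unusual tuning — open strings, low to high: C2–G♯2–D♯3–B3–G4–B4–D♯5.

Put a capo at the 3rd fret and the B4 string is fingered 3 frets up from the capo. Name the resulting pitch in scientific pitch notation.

The capo raises the open B4 by 3 semitones to D5; fretting 3 more gives B4 + 3 + 3 = B4 + 6 semitones = F5.

F5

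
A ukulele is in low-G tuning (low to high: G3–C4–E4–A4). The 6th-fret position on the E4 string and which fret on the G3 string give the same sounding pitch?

15

Fret 6 on E4 is MIDI 64 + 6 = 70 (A#4). On the G3 string (open MIDI 55), that pitch is 70 − 55 = fret 15.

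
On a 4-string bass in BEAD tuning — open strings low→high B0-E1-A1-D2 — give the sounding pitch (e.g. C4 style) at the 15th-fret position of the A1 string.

C3

A1 is MIDI 33. Adding 15 gives 48, which is C3.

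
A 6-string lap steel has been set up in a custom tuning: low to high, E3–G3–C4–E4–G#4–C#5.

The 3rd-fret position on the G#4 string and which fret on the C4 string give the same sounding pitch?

G#4 at fret 3 is G#4 + 3 semitones = B4.
The open C4 string is 8 semitones below the open G#4, so the same pitch on the C4 string lies at fret 3 + 8 = 11.

11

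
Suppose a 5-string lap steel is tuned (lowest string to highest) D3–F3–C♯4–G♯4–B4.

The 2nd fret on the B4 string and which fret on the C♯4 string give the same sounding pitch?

12

Fret 2 on B4 is MIDI 71 + 2 = 73 (C♯5). On the C♯4 string (open MIDI 61), that pitch is 73 − 61 = fret 12.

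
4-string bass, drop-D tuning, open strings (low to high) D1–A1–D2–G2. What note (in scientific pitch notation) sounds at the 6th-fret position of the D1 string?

The open D1 string plus 6 semitones: D–D#–E–F–F#–G–G#.
No B→C boundary is crossed, so the octave stays at 1.
(Equivalently spelled Ab1.)

G#1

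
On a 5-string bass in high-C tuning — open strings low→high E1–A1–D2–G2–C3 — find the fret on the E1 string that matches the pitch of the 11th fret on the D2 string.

D2 at fret 11 is D2 + 11 semitones = C#3.
The open E1 string is 10 semitones below the open D2, so the same pitch on the E1 string lies at fret 11 + 10 = 21.

21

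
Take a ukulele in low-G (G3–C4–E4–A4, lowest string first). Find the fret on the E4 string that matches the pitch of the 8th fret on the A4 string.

13

A4 at fret 8 is A4 + 8 semitones = F5.
The open E4 string is 5 semitones below the open A4, so the same pitch on the E4 string lies at fret 8 + 5 = 13.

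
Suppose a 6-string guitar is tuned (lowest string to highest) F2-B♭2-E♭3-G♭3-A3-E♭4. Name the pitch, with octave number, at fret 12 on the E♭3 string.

E♭3 is MIDI 51. Adding 12 gives 63, which is E♭4.

E♭4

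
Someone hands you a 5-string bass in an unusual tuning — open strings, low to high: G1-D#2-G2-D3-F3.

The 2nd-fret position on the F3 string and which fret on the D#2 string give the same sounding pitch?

F3 at fret 2 is F3 + 2 semitones = G3.
The open D#2 string is 14 semitones below the open F3, so the same pitch on the D#2 string lies at fret 2 + 14 = 16.

16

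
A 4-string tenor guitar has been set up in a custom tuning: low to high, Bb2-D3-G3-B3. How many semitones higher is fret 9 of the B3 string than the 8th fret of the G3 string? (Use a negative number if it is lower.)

B3 at fret 9 → Ab4 (MIDI 68); G3 at fret 8 → Eb4 (MIDI 63).
68 − 63 = 5, so the two pitches are 5 semitones apart.

5 semitones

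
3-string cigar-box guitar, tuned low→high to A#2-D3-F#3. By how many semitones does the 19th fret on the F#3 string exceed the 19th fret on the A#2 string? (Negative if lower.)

8 semitones

F#3 at fret 19 → C#5 (MIDI 73); A#2 at fret 19 → F4 (MIDI 65).
73 − 65 = 8, so the two pitches are 8 semitones apart.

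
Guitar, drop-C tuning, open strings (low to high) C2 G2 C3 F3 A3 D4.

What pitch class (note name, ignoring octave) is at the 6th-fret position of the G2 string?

C#

Each fret is one semitone, so G2 + 6 = C#.
(Equivalently spelled Db.)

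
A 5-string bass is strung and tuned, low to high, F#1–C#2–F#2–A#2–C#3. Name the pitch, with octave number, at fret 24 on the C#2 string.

Each fret is one semitone, so C#2 + 24 = C#4.

C#4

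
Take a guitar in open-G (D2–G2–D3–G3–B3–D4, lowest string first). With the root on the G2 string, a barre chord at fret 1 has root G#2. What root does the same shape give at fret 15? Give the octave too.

Moving from fret 1 to fret 15 shifts the root by 14 semitones.
G#2 up 14 semitones is A#3.

A#3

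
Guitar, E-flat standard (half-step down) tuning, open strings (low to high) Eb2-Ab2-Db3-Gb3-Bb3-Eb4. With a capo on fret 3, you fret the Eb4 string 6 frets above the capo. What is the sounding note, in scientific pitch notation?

C5

The capo raises the open Eb4 by 3 semitones to Gb4; fretting 6 more gives Eb4 + 3 + 6 = Eb4 + 9 semitones = C5.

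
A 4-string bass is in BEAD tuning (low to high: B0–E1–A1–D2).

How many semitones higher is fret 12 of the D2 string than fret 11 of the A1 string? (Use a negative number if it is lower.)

6 semitones

D2 at fret 12 → D3 (MIDI 50); A1 at fret 11 → G#2 (MIDI 44).
50 − 44 = 6, so the two pitches are 6 semitones apart.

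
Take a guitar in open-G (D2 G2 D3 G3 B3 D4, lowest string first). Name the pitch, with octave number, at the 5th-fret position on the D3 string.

G3

D3 is MIDI 50. Adding 5 gives 55, which is G3.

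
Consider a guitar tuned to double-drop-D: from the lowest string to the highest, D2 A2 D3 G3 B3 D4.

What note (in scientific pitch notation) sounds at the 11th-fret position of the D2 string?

C♯3

Each fret is one semitone, so D2 + 11 = C♯3.
(Equivalently spelled D♭3.)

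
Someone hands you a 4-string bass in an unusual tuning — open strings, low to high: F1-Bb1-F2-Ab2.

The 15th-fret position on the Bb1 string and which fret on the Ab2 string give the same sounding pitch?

Fret 15 on Bb1 is MIDI 34 + 15 = 49 (Db3). On the Ab2 string (open MIDI 44), that pitch is 49 − 44 = fret 5.

5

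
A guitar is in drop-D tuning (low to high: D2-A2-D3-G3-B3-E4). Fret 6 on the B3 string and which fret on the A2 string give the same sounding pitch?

B3 at fret 6 is B3 + 6 semitones = F4.
The open A2 string is 14 semitones below the open B3, so the same pitch on the A2 string lies at fret 6 + 14 = 20.

20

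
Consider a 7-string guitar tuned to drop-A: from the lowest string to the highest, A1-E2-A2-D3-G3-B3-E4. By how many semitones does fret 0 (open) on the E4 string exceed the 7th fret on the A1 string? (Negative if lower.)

E4 at fret 0 → E4 (MIDI 64); A1 at fret 7 → E2 (MIDI 40).
64 − 40 = 24, so the two pitches are 24 semitones apart.

24 semitones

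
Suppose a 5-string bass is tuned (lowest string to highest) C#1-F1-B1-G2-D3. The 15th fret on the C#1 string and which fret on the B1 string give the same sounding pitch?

Fret 15 on C#1 is MIDI 25 + 15 = 40 (E2). On the B1 string (open MIDI 35), that pitch is 40 − 35 = fret 5.

5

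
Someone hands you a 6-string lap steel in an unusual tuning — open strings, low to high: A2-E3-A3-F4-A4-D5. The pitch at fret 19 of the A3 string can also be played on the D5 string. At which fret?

2

Fret 19 on A3 is MIDI 57 + 19 = 76 (E5). On the D5 string (open MIDI 74), that pitch is 76 − 74 = fret 2.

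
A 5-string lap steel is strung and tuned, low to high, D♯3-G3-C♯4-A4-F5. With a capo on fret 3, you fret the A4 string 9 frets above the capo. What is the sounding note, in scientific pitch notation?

The capo raises the open A4 by 3 semitones to C5; fretting 9 more gives A4 + 3 + 9 = A4 + 12 semitones = A5.

A5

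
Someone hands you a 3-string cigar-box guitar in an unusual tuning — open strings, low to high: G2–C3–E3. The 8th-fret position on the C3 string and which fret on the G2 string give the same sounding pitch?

Fret 8 on C3 is MIDI 48 + 8 = 56 (G♯3). On the G2 string (open MIDI 43), that pitch is 56 − 43 = fret 13.

13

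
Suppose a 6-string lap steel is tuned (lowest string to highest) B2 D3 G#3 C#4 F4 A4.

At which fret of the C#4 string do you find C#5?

C#5 is 12 semitones above the open C#4 (C#–D–D#–E–…–B–C–C#), so it sits at fret 12.

12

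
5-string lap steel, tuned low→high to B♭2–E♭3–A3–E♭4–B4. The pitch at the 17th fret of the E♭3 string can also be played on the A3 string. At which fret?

11

Fret 17 on E♭3 is MIDI 51 + 17 = 68 (A♭4). On the A3 string (open MIDI 57), that pitch is 68 − 57 = fret 11.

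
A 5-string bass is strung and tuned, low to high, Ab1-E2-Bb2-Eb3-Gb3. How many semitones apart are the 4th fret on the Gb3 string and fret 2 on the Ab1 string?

24 semitones

Gb3 at fret 4 → Bb3 (MIDI 58); Ab1 at fret 2 → Bb1 (MIDI 34).
58 − 34 = 24, so the two pitches are 24 semitones apart, with Bb3 the higher.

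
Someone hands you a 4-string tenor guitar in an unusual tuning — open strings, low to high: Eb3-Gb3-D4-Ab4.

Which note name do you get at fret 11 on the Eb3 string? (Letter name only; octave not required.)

D

Eb3 is MIDI 51. Adding 11 gives 62; 62 mod 12 = 2, i.e. D.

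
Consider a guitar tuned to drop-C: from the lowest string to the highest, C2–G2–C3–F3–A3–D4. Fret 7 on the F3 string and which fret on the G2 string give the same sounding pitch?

17

F3 at fret 7 is F3 + 7 semitones = C4.
The open G2 string is 10 semitones below the open F3, so the same pitch on the G2 string lies at fret 7 + 10 = 17.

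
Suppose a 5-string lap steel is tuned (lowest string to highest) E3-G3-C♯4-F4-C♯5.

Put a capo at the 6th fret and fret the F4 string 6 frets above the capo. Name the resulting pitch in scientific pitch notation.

The capo raises the open F4 by 6 semitones to B4; fretting 6 more gives F4 + 6 + 6 = F4 + 12 semitones = F5.

F5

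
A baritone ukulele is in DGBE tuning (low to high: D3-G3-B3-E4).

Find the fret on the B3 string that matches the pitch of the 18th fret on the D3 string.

9

D3 at fret 18 is D3 + 18 semitones = G#4.
The open B3 string is 9 semitones above the open D3, so the same pitch on the B3 string lies at fret 18 − 9 = 9.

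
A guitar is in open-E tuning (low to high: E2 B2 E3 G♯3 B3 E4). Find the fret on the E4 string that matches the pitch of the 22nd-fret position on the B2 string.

5

B2 at fret 22 is B2 + 22 semitones = A4.
The open E4 string is 17 semitones above the open B2, so the same pitch on the E4 string lies at fret 22 − 17 = 5.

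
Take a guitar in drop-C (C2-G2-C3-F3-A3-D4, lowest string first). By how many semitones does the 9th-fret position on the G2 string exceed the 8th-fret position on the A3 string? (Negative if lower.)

G2 at fret 9 → E3 (MIDI 52); A3 at fret 8 → F4 (MIDI 65).
52 − 65 = -13, so the two pitches are 13 semitones apart.

-13 semitones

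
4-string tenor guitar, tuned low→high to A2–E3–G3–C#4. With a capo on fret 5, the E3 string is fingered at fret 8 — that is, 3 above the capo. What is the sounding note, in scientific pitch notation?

C4

The capo raises the open E3 by 5 semitones to A3; fretting 3 more gives E3 + 5 + 3 = E3 + 8 semitones = C4.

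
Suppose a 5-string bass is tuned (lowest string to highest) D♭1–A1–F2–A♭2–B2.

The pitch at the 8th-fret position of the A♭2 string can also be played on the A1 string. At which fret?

Fret 8 on A♭2 is MIDI 44 + 8 = 52 (E3). On the A1 string (open MIDI 33), that pitch is 52 − 33 = fret 19.

19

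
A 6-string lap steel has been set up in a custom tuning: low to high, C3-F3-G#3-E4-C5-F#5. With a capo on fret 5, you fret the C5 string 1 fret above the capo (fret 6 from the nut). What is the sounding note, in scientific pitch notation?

F#5

The capo raises the open C5 by 5 semitones to F5; fretting 1 more gives C5 + 5 + 1 = C5 + 6 semitones = F#5.
(Also written Gb.)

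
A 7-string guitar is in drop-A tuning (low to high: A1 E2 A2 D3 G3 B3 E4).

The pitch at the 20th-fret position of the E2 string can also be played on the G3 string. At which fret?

Fret 20 on E2 is MIDI 40 + 20 = 60 (C4). On the G3 string (open MIDI 55), that pitch is 60 − 55 = fret 5.

5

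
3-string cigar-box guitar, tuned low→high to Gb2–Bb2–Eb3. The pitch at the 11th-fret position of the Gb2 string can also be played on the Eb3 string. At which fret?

2

Gb2 at fret 11 is Gb2 + 11 semitones = F3.
The open Eb3 string is 9 semitones above the open Gb2, so the same pitch on the Eb3 string lies at fret 11 − 9 = 2.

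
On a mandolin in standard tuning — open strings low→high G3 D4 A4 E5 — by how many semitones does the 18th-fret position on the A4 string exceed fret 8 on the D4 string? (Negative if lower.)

A4 at fret 18 → D♯6 (MIDI 87); D4 at fret 8 → A♯4 (MIDI 70).
87 − 70 = 17, so the two pitches are 17 semitones apart.

17 semitones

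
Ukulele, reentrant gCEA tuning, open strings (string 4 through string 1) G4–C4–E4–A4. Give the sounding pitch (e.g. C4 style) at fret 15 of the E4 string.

The open E4 string plus 15 semitones: E–F–F#–G–…–F–F#–G.
The walk passes from B into C once, so the octave number goes from 4 to 5.

G5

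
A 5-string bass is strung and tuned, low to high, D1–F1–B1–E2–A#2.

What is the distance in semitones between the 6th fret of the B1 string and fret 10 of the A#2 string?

15 semitones

B1 at fret 6 → F2 (MIDI 41); A#2 at fret 10 → G#3 (MIDI 56).
41 − 56 = -15, so the two pitches are 15 semitones apart, with G#3 the higher.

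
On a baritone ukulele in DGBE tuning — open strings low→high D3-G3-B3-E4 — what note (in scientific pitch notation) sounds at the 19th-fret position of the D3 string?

Each fret is one semitone, so D3 + 19 = A4.

A4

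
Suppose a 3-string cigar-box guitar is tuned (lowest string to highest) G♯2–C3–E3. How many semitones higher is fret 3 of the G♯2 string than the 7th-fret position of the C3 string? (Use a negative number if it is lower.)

G♯2 at fret 3 → B2 (MIDI 47); C3 at fret 7 → G3 (MIDI 55).
47 − 55 = -8, so the two pitches are 8 semitones apart.

-8 semitones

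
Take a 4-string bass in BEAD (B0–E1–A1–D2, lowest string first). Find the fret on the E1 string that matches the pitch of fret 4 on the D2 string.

Fret 4 on D2 is MIDI 38 + 4 = 42 (F#2). On the E1 string (open MIDI 28), that pitch is 42 − 28 = fret 14.

14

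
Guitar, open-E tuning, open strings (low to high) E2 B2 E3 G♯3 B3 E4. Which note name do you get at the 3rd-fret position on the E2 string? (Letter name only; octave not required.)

G

The open E2 string plus 3 semitones: E–F–F#–G.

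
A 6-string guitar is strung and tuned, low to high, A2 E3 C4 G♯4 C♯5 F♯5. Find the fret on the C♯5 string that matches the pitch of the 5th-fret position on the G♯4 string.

Fret 5 on G♯4 is MIDI 68 + 5 = 73 (C♯5). On the C♯5 string (open MIDI 73), that pitch is 73 − 73 = fret 0.

0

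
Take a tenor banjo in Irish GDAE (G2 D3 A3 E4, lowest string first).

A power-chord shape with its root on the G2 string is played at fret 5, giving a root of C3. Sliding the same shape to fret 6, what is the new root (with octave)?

C#3

Moving from fret 5 to fret 6 shifts the root by 1 semitone.
C3 up 1 semitone is C#3.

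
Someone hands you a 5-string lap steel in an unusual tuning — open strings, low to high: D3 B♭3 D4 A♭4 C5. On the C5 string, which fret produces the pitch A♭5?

8

A♭5 is 8 semitones above the open C5 (C–Db–D–Eb–E–F–Gb–G–Ab), so it sits at fret 8.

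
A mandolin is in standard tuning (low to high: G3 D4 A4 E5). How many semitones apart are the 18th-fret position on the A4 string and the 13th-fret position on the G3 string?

19 semitones

A4 at fret 18 → D♯6 (MIDI 87); G3 at fret 13 → G♯4 (MIDI 68).
87 − 68 = 19, so the two pitches are 19 semitones apart, with D♯6 the higher.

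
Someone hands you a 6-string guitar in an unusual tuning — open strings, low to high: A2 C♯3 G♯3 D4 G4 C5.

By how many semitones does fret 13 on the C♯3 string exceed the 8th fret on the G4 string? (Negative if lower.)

C♯3 at fret 13 → D4 (MIDI 62); G4 at fret 8 → D♯5 (MIDI 75).
62 − 75 = -13, so the two pitches are 13 semitones apart.

-13 semitones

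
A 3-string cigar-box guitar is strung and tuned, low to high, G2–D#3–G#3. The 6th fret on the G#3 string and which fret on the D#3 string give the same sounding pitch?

G#3 at fret 6 is G#3 + 6 semitones = D4.
The open D#3 string is 5 semitones below the open G#3, so the same pitch on the D#3 string lies at fret 6 + 5 = 11.

11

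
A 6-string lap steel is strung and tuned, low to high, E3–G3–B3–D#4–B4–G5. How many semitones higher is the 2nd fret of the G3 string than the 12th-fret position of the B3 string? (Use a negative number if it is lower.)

G3 at fret 2 → A3 (MIDI 57); B3 at fret 12 → B4 (MIDI 71).
57 − 71 = -14, so the two pitches are 14 semitones apart.

-14 semitones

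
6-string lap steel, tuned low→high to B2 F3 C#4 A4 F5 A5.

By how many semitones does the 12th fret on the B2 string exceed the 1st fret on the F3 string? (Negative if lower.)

5 semitones

B2 at fret 12 → B3 (MIDI 59); F3 at fret 1 → F#3 (MIDI 54).
59 − 54 = 5, so the two pitches are 5 semitones apart.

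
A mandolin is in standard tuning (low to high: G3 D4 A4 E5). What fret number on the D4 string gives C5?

C5 is 10 semitones above the open D4 (D–D#–E–F–…–A#–B–C), so it sits at fret 10.

10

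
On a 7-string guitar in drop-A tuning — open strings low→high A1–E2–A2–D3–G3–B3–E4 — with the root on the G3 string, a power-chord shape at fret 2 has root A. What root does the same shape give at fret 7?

Moving from fret 2 to fret 7 shifts the root by 5 semitones.
A up 5 semitones is D.

D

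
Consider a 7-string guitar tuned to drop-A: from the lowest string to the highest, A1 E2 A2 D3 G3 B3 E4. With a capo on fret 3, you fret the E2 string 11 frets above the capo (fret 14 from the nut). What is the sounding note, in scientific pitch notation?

The capo raises the open E2 by 3 semitones to G2; fretting 11 more gives E2 + 3 + 11 = E2 + 14 semitones = F#3.

F#3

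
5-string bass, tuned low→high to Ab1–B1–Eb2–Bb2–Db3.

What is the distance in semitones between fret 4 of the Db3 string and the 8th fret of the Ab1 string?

Db3 at fret 4 → F3 (MIDI 53); Ab1 at fret 8 → E2 (MIDI 40).
53 − 40 = 13, so the two pitches are 13 semitones apart, with F3 the higher.

13 semitones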